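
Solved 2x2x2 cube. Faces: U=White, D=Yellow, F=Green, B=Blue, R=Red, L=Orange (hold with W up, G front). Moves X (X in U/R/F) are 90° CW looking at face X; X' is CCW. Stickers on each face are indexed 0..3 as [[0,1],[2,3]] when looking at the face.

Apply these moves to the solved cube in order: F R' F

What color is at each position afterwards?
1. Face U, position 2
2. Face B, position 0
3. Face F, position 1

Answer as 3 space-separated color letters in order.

Answer: Y Y G

Derivation:
After move 1 (F): F=GGGG U=WWOO R=WRWR D=RRYY L=OYOY
After move 2 (R'): R=RRWW U=WBOB F=GWGO D=RGYG B=YBRB
After move 3 (F): F=GGOW U=WBYY R=ORBW D=WRYG L=OROG
Query 1: U[2] = Y
Query 2: B[0] = Y
Query 3: F[1] = G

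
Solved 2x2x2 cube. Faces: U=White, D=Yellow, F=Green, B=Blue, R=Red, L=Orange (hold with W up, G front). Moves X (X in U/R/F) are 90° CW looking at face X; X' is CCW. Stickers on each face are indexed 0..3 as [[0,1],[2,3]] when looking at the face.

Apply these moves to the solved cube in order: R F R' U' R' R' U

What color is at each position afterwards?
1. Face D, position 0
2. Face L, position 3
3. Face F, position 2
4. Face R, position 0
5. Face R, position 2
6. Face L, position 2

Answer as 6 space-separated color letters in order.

Answer: R B Y O G O

Derivation:
After move 1 (R): R=RRRR U=WGWG F=GYGY D=YBYB B=WBWB
After move 2 (F): F=GGYY U=WGOO R=WRGR D=RRYB L=OYOB
After move 3 (R'): R=RRWG U=WWOW F=GGYO D=RGYY B=BBRB
After move 4 (U'): U=WWWO F=OYYO R=GGWG B=RRRB L=BBOB
After move 5 (R'): R=GGGW U=WRWR F=OWYO D=RYYO B=YRGB
After move 6 (R'): R=GWGG U=WGWY F=ORYR D=RWYO B=ORYB
After move 7 (U): U=WWYG F=GWYR R=ORGG B=BBYB L=OROB
Query 1: D[0] = R
Query 2: L[3] = B
Query 3: F[2] = Y
Query 4: R[0] = O
Query 5: R[2] = G
Query 6: L[2] = O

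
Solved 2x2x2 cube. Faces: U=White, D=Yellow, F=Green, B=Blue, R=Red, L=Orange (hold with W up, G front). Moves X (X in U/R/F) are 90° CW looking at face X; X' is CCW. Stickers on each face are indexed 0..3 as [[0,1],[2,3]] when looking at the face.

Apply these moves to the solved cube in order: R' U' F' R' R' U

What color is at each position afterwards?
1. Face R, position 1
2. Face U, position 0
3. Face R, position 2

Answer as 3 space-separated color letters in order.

After move 1 (R'): R=RRRR U=WBWB F=GWGW D=YGYG B=YBYB
After move 2 (U'): U=BBWW F=OOGW R=GWRR B=RRYB L=YBOO
After move 3 (F'): F=OWOG U=BBGR R=GWYR D=BOYG L=YWOW
After move 4 (R'): R=WRGY U=BYGR F=OBOR D=BWYG B=GROB
After move 5 (R'): R=RYWG U=BOGG F=OYOR D=BBYR B=GRWB
After move 6 (U): U=GBGO F=RYOR R=GRWG B=YWWB L=OYOW
Query 1: R[1] = R
Query 2: U[0] = G
Query 3: R[2] = W

Answer: R G W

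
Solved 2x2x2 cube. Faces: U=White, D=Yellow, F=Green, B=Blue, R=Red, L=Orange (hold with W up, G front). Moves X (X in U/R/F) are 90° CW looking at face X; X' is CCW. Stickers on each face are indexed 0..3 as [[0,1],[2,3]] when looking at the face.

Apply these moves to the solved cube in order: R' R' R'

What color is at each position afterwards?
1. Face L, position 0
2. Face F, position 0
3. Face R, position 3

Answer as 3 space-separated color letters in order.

Answer: O G R

Derivation:
After move 1 (R'): R=RRRR U=WBWB F=GWGW D=YGYG B=YBYB
After move 2 (R'): R=RRRR U=WYWY F=GBGB D=YWYW B=GBGB
After move 3 (R'): R=RRRR U=WGWG F=GYGY D=YBYB B=WBWB
Query 1: L[0] = O
Query 2: F[0] = G
Query 3: R[3] = R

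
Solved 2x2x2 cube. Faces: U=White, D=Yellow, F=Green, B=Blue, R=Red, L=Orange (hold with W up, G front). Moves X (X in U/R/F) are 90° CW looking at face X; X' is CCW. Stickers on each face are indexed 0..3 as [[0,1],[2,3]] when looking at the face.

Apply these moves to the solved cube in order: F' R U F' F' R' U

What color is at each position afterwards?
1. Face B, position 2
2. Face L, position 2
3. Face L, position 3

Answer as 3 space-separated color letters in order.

Answer: G O R

Derivation:
After move 1 (F'): F=GGGG U=WWRR R=YRYR D=OOYY L=OWOW
After move 2 (R): R=YYRR U=WGRG F=GOGY D=OBYB B=RBWB
After move 3 (U): U=RWGG F=YYGY R=RBRR B=OWWB L=GOOW
After move 4 (F'): F=YYYG U=RWRR R=BBOR D=OWYB L=GGOG
After move 5 (F'): F=YGYY U=RWBO R=WBOR D=GGYB L=GROR
After move 6 (R'): R=BRWO U=RWBO F=YWYO D=GGYY B=BWGB
After move 7 (U): U=BROW F=BRYO R=BWWO B=GRGB L=YWOR
Query 1: B[2] = G
Query 2: L[2] = O
Query 3: L[3] = R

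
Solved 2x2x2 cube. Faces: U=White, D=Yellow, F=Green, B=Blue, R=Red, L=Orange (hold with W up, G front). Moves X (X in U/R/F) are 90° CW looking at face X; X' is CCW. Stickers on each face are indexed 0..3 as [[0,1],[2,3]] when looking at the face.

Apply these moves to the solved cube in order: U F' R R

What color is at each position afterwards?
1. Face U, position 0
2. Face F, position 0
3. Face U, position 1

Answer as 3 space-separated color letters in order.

Answer: W R O

Derivation:
After move 1 (U): U=WWWW F=RRGG R=BBRR B=OOBB L=GGOO
After move 2 (F'): F=RGRG U=WWBR R=YBYR D=GOYY L=GWOW
After move 3 (R): R=YYRB U=WGBG F=RORY D=GBYO B=ROWB
After move 4 (R): R=RYBY U=WOBY F=RBRO D=GWYR B=GOGB
Query 1: U[0] = W
Query 2: F[0] = R
Query 3: U[1] = O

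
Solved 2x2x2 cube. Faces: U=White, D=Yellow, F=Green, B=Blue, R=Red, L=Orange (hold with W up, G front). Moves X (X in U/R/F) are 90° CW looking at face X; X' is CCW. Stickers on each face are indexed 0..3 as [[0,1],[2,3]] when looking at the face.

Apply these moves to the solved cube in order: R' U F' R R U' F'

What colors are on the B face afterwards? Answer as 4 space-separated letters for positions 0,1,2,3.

After move 1 (R'): R=RRRR U=WBWB F=GWGW D=YGYG B=YBYB
After move 2 (U): U=WWBB F=RRGW R=YBRR B=OOYB L=GWOO
After move 3 (F'): F=RWRG U=WWYR R=GBYR D=WOYG L=GBOB
After move 4 (R): R=YGRB U=WWYG F=RORG D=WYYO B=ROWB
After move 5 (R): R=RYBG U=WOYG F=RYRO D=WWYR B=GOWB
After move 6 (U'): U=OGWY F=GBRO R=RYBG B=RYWB L=GOOB
After move 7 (F'): F=BOGR U=OGRB R=WYWG D=OBYR L=GYOW
Query: B face = RYWB

Answer: R Y W B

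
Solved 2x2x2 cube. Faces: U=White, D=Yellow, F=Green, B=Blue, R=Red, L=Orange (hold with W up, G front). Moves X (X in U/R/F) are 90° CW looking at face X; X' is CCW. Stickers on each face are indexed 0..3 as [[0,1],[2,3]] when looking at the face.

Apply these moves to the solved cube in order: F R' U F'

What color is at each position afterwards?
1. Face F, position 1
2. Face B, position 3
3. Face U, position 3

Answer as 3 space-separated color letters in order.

Answer: O B W

Derivation:
After move 1 (F): F=GGGG U=WWOO R=WRWR D=RRYY L=OYOY
After move 2 (R'): R=RRWW U=WBOB F=GWGO D=RGYG B=YBRB
After move 3 (U): U=OWBB F=RRGO R=YBWW B=OYRB L=GWOY
After move 4 (F'): F=RORG U=OWYW R=GBRW D=WYYG L=GBOB
Query 1: F[1] = O
Query 2: B[3] = B
Query 3: U[3] = W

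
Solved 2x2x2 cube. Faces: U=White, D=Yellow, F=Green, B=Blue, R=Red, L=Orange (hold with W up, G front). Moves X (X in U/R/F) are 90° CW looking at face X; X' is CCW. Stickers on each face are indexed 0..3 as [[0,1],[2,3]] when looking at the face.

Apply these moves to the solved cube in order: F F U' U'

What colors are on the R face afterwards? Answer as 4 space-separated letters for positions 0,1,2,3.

Answer: O R O R

Derivation:
After move 1 (F): F=GGGG U=WWOO R=WRWR D=RRYY L=OYOY
After move 2 (F): F=GGGG U=WWYY R=OROR D=WWYY L=OROR
After move 3 (U'): U=WYWY F=ORGG R=GGOR B=ORBB L=BBOR
After move 4 (U'): U=YYWW F=BBGG R=OROR B=GGBB L=OROR
Query: R face = OROR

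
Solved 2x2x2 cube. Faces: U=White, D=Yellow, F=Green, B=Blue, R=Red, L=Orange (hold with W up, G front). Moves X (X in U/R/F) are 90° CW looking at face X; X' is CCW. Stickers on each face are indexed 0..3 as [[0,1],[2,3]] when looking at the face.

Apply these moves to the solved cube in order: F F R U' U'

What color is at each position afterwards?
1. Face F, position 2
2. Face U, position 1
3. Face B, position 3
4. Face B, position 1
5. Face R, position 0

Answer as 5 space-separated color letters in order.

After move 1 (F): F=GGGG U=WWOO R=WRWR D=RRYY L=OYOY
After move 2 (F): F=GGGG U=WWYY R=OROR D=WWYY L=OROR
After move 3 (R): R=OORR U=WGYG F=GWGY D=WBYB B=YBWB
After move 4 (U'): U=GGWY F=ORGY R=GWRR B=OOWB L=YBOR
After move 5 (U'): U=GYGW F=YBGY R=ORRR B=GWWB L=OOOR
Query 1: F[2] = G
Query 2: U[1] = Y
Query 3: B[3] = B
Query 4: B[1] = W
Query 5: R[0] = O

Answer: G Y B W O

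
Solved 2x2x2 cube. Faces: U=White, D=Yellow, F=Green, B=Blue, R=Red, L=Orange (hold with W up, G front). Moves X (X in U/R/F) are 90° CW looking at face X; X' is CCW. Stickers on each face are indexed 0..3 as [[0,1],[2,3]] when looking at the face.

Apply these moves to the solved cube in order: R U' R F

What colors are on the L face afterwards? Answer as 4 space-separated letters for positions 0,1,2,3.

Answer: W Y O W

Derivation:
After move 1 (R): R=RRRR U=WGWG F=GYGY D=YBYB B=WBWB
After move 2 (U'): U=GGWW F=OOGY R=GYRR B=RRWB L=WBOO
After move 3 (R): R=RGRY U=GOWY F=OBGB D=YWYR B=WRGB
After move 4 (F): F=GOBB U=GOOB R=WGYY D=RRYR L=WYOW
Query: L face = WYOW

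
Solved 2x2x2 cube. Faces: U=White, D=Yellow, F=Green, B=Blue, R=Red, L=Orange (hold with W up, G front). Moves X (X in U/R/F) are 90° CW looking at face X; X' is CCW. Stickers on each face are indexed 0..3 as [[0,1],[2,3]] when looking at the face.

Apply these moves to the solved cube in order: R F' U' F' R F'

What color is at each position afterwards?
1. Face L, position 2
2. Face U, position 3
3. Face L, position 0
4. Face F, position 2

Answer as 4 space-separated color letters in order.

After move 1 (R): R=RRRR U=WGWG F=GYGY D=YBYB B=WBWB
After move 2 (F'): F=YYGG U=WGRR R=BRYR D=OOYB L=OGOW
After move 3 (U'): U=GRWR F=OGGG R=YYYR B=BRWB L=WBOW
After move 4 (F'): F=GGOG U=GRYY R=OYOR D=BWYB L=WROW
After move 5 (R): R=OORY U=GGYG F=GWOB D=BWYB B=YRRB
After move 6 (F'): F=WBGO U=GGOR R=WOBY D=RWYB L=WGOY
Query 1: L[2] = O
Query 2: U[3] = R
Query 3: L[0] = W
Query 4: F[2] = G

Answer: O R W G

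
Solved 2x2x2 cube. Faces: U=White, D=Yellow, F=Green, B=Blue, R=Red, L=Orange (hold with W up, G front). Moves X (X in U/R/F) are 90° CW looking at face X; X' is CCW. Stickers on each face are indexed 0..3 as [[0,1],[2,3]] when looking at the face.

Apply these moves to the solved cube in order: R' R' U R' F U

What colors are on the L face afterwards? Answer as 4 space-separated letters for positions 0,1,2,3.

Answer: G R O R

Derivation:
After move 1 (R'): R=RRRR U=WBWB F=GWGW D=YGYG B=YBYB
After move 2 (R'): R=RRRR U=WYWY F=GBGB D=YWYW B=GBGB
After move 3 (U): U=WWYY F=RRGB R=GBRR B=OOGB L=GBOO
After move 4 (R'): R=BRGR U=WGYO F=RWGY D=YRYB B=WOWB
After move 5 (F): F=GRYW U=WGOB R=YROR D=GBYB L=GYOR
After move 6 (U): U=OWBG F=YRYW R=WOOR B=GYWB L=GROR
Query: L face = GROR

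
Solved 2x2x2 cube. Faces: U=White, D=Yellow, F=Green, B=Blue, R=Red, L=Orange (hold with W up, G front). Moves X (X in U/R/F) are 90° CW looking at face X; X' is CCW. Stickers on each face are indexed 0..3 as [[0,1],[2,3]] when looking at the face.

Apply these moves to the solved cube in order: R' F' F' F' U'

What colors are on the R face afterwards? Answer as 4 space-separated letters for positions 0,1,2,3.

Answer: G G B R

Derivation:
After move 1 (R'): R=RRRR U=WBWB F=GWGW D=YGYG B=YBYB
After move 2 (F'): F=WWGG U=WBRR R=GRYR D=OOYG L=OBOW
After move 3 (F'): F=WGWG U=WBGY R=OROR D=BWYG L=OROR
After move 4 (F'): F=GGWW U=WBOO R=WRBR D=RRYG L=OYOG
After move 5 (U'): U=BOWO F=OYWW R=GGBR B=WRYB L=YBOG
Query: R face = GGBR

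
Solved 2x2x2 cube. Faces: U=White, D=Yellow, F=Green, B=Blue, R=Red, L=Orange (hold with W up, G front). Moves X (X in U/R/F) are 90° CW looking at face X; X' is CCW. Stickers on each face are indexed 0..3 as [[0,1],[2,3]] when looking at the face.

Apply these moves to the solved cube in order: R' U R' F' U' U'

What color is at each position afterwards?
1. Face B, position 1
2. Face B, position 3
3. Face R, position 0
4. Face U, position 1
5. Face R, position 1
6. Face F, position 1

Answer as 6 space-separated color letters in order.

Answer: B B G B O O

Derivation:
After move 1 (R'): R=RRRR U=WBWB F=GWGW D=YGYG B=YBYB
After move 2 (U): U=WWBB F=RRGW R=YBRR B=OOYB L=GWOO
After move 3 (R'): R=BRYR U=WYBO F=RWGB D=YRYW B=GOGB
After move 4 (F'): F=WBRG U=WYBY R=RRYR D=WOYW L=GOOB
After move 5 (U'): U=YYWB F=GORG R=WBYR B=RRGB L=GOOB
After move 6 (U'): U=YBYW F=GORG R=GOYR B=WBGB L=RROB
Query 1: B[1] = B
Query 2: B[3] = B
Query 3: R[0] = G
Query 4: U[1] = B
Query 5: R[1] = O
Query 6: F[1] = O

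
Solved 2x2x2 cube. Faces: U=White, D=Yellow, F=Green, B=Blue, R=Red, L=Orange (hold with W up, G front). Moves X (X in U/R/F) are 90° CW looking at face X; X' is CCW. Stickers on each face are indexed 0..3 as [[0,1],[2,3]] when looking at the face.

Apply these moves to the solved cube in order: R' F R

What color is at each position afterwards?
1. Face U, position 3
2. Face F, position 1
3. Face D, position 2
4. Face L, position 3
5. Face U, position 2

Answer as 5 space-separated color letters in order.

Answer: W R Y G O

Derivation:
After move 1 (R'): R=RRRR U=WBWB F=GWGW D=YGYG B=YBYB
After move 2 (F): F=GGWW U=WBOO R=WRBR D=RRYG L=OYOG
After move 3 (R): R=BWRR U=WGOW F=GRWG D=RYYY B=OBBB
Query 1: U[3] = W
Query 2: F[1] = R
Query 3: D[2] = Y
Query 4: L[3] = G
Query 5: U[2] = O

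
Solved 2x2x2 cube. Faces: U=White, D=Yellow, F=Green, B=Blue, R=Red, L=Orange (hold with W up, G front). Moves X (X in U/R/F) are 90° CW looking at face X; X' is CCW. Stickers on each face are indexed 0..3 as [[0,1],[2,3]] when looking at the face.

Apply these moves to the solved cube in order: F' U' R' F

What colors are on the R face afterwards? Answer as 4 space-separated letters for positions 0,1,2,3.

Answer: W R Y Y

Derivation:
After move 1 (F'): F=GGGG U=WWRR R=YRYR D=OOYY L=OWOW
After move 2 (U'): U=WRWR F=OWGG R=GGYR B=YRBB L=BBOW
After move 3 (R'): R=GRGY U=WBWY F=ORGR D=OWYG B=YROB
After move 4 (F): F=GORR U=WBWB R=WRYY D=GGYG L=BOOW
Query: R face = WRYY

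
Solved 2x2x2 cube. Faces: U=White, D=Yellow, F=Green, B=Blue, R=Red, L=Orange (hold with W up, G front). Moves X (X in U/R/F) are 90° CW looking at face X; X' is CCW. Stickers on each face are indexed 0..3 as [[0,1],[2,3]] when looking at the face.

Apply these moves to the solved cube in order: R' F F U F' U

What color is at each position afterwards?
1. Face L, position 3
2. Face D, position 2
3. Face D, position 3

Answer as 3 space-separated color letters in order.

After move 1 (R'): R=RRRR U=WBWB F=GWGW D=YGYG B=YBYB
After move 2 (F): F=GGWW U=WBOO R=WRBR D=RRYG L=OYOG
After move 3 (F): F=WGWG U=WBGY R=OROR D=BWYG L=OROR
After move 4 (U): U=GWYB F=ORWG R=YBOR B=ORYB L=WGOR
After move 5 (F'): F=RGOW U=GWYO R=WBBR D=GRYG L=WBOY
After move 6 (U): U=YGOW F=WBOW R=ORBR B=WBYB L=RGOY
Query 1: L[3] = Y
Query 2: D[2] = Y
Query 3: D[3] = G

Answer: Y Y G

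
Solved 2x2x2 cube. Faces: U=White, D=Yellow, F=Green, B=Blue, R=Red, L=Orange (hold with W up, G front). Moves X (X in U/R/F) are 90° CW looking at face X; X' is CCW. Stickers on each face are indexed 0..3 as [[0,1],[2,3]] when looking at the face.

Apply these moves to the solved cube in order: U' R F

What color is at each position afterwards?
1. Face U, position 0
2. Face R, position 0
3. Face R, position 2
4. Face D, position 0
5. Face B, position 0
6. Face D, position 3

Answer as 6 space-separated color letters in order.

Answer: W W G R W R

Derivation:
After move 1 (U'): U=WWWW F=OOGG R=GGRR B=RRBB L=BBOO
After move 2 (R): R=RGRG U=WOWG F=OYGY D=YBYR B=WRWB
After move 3 (F): F=GOYY U=WOOB R=WGGG D=RRYR L=BYOB
Query 1: U[0] = W
Query 2: R[0] = W
Query 3: R[2] = G
Query 4: D[0] = R
Query 5: B[0] = W
Query 6: D[3] = R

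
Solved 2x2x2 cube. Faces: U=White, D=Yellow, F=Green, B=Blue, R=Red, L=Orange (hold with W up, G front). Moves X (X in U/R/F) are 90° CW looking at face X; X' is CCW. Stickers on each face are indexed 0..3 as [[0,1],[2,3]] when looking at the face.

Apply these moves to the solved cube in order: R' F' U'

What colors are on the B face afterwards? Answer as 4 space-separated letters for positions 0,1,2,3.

After move 1 (R'): R=RRRR U=WBWB F=GWGW D=YGYG B=YBYB
After move 2 (F'): F=WWGG U=WBRR R=GRYR D=OOYG L=OBOW
After move 3 (U'): U=BRWR F=OBGG R=WWYR B=GRYB L=YBOW
Query: B face = GRYB

Answer: G R Y B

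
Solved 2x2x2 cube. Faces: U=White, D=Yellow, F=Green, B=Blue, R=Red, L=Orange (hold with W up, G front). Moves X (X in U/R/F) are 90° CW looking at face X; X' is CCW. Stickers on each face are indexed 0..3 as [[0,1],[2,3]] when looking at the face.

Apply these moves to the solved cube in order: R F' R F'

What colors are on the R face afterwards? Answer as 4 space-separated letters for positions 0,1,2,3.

After move 1 (R): R=RRRR U=WGWG F=GYGY D=YBYB B=WBWB
After move 2 (F'): F=YYGG U=WGRR R=BRYR D=OOYB L=OGOW
After move 3 (R): R=YBRR U=WYRG F=YOGB D=OWYW B=RBGB
After move 4 (F'): F=OBYG U=WYYR R=WBOR D=GWYW L=OGOR
Query: R face = WBOR

Answer: W B O R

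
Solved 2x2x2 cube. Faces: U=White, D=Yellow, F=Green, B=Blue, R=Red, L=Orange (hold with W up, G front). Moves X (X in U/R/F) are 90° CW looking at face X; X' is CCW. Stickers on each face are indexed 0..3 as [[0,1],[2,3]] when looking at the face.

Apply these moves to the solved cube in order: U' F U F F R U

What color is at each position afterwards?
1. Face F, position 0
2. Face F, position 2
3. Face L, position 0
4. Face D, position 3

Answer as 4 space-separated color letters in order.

After move 1 (U'): U=WWWW F=OOGG R=GGRR B=RRBB L=BBOO
After move 2 (F): F=GOGO U=WWOB R=WGWR D=RGYY L=BYOY
After move 3 (U): U=OWBW F=WGGO R=RRWR B=BYBB L=GOOY
After move 4 (F): F=GWOG U=OWYO R=BRWR D=WRYY L=GROG
After move 5 (F): F=OGGW U=OWGR R=YROR D=WBYY L=GWOR
After move 6 (R): R=OYRR U=OGGW F=OBGY D=WBYB B=RYWB
After move 7 (U): U=GOWG F=OYGY R=RYRR B=GWWB L=OBOR
Query 1: F[0] = O
Query 2: F[2] = G
Query 3: L[0] = O
Query 4: D[3] = B

Answer: O G O B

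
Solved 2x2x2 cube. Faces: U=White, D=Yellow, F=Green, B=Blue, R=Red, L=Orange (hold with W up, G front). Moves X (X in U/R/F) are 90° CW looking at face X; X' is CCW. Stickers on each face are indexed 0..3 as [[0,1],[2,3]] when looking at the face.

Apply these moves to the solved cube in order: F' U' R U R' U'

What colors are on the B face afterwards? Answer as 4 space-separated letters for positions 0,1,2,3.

After move 1 (F'): F=GGGG U=WWRR R=YRYR D=OOYY L=OWOW
After move 2 (U'): U=WRWR F=OWGG R=GGYR B=YRBB L=BBOW
After move 3 (R): R=YGRG U=WWWG F=OOGY D=OBYY B=RRRB
After move 4 (U): U=WWGW F=YGGY R=RRRG B=BBRB L=OOOW
After move 5 (R'): R=RGRR U=WRGB F=YWGW D=OGYY B=YBBB
After move 6 (U'): U=RBWG F=OOGW R=YWRR B=RGBB L=YBOW
Query: B face = RGBB

Answer: R G B B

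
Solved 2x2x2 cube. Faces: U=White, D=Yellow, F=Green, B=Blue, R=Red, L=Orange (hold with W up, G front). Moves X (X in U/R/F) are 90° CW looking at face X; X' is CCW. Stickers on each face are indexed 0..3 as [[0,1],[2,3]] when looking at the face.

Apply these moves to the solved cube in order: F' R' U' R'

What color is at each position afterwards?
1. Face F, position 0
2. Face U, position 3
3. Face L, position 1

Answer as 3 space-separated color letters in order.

Answer: O R B

Derivation:
After move 1 (F'): F=GGGG U=WWRR R=YRYR D=OOYY L=OWOW
After move 2 (R'): R=RRYY U=WBRB F=GWGR D=OGYG B=YBOB
After move 3 (U'): U=BBWR F=OWGR R=GWYY B=RROB L=YBOW
After move 4 (R'): R=WYGY U=BOWR F=OBGR D=OWYR B=GRGB
Query 1: F[0] = O
Query 2: U[3] = R
Query 3: L[1] = B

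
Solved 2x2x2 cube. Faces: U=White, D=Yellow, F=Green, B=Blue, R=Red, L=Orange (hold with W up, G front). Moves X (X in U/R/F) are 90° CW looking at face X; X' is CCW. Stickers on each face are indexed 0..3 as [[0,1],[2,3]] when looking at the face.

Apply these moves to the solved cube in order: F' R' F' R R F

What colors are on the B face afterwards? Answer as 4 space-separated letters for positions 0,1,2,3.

Answer: G B R B

Derivation:
After move 1 (F'): F=GGGG U=WWRR R=YRYR D=OOYY L=OWOW
After move 2 (R'): R=RRYY U=WBRB F=GWGR D=OGYG B=YBOB
After move 3 (F'): F=WRGG U=WBRY R=GROY D=WWYG L=OBOR
After move 4 (R): R=OGYR U=WRRG F=WWGG D=WOYY B=YBBB
After move 5 (R): R=YORG U=WWRG F=WOGY D=WBYY B=GBRB
After move 6 (F): F=GWYO U=WWRB R=ROGG D=RYYY L=OWOB
Query: B face = GBRB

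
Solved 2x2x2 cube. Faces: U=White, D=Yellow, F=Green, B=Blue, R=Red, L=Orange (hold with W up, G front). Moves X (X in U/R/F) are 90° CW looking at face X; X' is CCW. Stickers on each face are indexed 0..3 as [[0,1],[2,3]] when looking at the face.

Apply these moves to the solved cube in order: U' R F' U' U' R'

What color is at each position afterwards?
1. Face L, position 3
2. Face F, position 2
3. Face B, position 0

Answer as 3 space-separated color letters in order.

After move 1 (U'): U=WWWW F=OOGG R=GGRR B=RRBB L=BBOO
After move 2 (R): R=RGRG U=WOWG F=OYGY D=YBYR B=WRWB
After move 3 (F'): F=YYOG U=WORR R=BGYG D=BOYR L=BGOW
After move 4 (U'): U=ORWR F=BGOG R=YYYG B=BGWB L=WROW
After move 5 (U'): U=RROW F=WROG R=BGYG B=YYWB L=BGOW
After move 6 (R'): R=GGBY U=RWOY F=WROW D=BRYG B=RYOB
Query 1: L[3] = W
Query 2: F[2] = O
Query 3: B[0] = R

Answer: W O R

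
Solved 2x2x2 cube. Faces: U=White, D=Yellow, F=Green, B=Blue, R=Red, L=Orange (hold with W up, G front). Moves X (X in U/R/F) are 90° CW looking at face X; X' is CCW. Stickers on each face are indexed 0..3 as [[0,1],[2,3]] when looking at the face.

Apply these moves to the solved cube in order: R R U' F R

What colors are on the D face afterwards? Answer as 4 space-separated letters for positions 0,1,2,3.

After move 1 (R): R=RRRR U=WGWG F=GYGY D=YBYB B=WBWB
After move 2 (R): R=RRRR U=WYWY F=GBGB D=YWYW B=GBGB
After move 3 (U'): U=YYWW F=OOGB R=GBRR B=RRGB L=GBOO
After move 4 (F): F=GOBO U=YYOB R=WBWR D=RGYW L=GYOW
After move 5 (R): R=WWRB U=YOOO F=GGBW D=RGYR B=BRYB
Query: D face = RGYR

Answer: R G Y R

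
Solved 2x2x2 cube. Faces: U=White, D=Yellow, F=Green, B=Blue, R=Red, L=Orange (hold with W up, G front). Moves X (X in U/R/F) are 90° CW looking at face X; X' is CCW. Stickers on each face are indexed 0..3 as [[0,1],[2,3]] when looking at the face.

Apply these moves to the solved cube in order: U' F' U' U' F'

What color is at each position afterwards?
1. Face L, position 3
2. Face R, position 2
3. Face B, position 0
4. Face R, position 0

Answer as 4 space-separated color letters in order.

Answer: W B O O

Derivation:
After move 1 (U'): U=WWWW F=OOGG R=GGRR B=RRBB L=BBOO
After move 2 (F'): F=OGOG U=WWGR R=YGYR D=BOYY L=BWOW
After move 3 (U'): U=WRWG F=BWOG R=OGYR B=YGBB L=RROW
After move 4 (U'): U=RGWW F=RROG R=BWYR B=OGBB L=YGOW
After move 5 (F'): F=RGRO U=RGBY R=OWBR D=GWYY L=YWOW
Query 1: L[3] = W
Query 2: R[2] = B
Query 3: B[0] = O
Query 4: R[0] = O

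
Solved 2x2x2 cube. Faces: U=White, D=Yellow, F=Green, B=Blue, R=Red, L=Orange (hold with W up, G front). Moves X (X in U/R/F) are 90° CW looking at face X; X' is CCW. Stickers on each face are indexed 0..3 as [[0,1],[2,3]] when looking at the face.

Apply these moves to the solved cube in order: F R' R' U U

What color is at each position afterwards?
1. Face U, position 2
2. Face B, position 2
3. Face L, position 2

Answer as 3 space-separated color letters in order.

Answer: R G O

Derivation:
After move 1 (F): F=GGGG U=WWOO R=WRWR D=RRYY L=OYOY
After move 2 (R'): R=RRWW U=WBOB F=GWGO D=RGYG B=YBRB
After move 3 (R'): R=RWRW U=WROY F=GBGB D=RWYO B=GBGB
After move 4 (U): U=OWYR F=RWGB R=GBRW B=OYGB L=GBOY
After move 5 (U): U=YORW F=GBGB R=OYRW B=GBGB L=RWOY
Query 1: U[2] = R
Query 2: B[2] = G
Query 3: L[2] = O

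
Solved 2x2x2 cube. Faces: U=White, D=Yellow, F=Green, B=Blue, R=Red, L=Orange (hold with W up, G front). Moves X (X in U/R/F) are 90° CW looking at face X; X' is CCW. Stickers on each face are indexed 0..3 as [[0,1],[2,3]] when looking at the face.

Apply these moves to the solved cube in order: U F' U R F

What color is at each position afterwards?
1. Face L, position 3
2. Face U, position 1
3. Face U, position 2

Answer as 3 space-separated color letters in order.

After move 1 (U): U=WWWW F=RRGG R=BBRR B=OOBB L=GGOO
After move 2 (F'): F=RGRG U=WWBR R=YBYR D=GOYY L=GWOW
After move 3 (U): U=BWRW F=YBRG R=OOYR B=GWBB L=RGOW
After move 4 (R): R=YORO U=BBRG F=YORY D=GBYG B=WWWB
After move 5 (F): F=RYYO U=BBWG R=ROGO D=RYYG L=RGOB
Query 1: L[3] = B
Query 2: U[1] = B
Query 3: U[2] = W

Answer: B B W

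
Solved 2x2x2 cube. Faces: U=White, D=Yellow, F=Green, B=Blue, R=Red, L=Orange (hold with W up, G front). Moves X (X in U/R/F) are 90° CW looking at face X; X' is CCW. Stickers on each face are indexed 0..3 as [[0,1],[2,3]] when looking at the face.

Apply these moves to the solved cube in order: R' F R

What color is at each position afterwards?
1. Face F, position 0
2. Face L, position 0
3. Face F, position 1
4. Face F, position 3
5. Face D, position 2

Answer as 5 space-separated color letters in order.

After move 1 (R'): R=RRRR U=WBWB F=GWGW D=YGYG B=YBYB
After move 2 (F): F=GGWW U=WBOO R=WRBR D=RRYG L=OYOG
After move 3 (R): R=BWRR U=WGOW F=GRWG D=RYYY B=OBBB
Query 1: F[0] = G
Query 2: L[0] = O
Query 3: F[1] = R
Query 4: F[3] = G
Query 5: D[2] = Y

Answer: G O R G Y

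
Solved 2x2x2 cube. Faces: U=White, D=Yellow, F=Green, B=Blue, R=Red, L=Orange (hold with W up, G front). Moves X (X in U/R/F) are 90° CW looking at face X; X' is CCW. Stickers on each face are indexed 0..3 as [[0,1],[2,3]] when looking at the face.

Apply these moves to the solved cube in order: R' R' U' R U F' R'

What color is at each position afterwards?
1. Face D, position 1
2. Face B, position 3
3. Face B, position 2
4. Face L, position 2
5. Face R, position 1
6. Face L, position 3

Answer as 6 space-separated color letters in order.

Answer: W B O O B B

Derivation:
After move 1 (R'): R=RRRR U=WBWB F=GWGW D=YGYG B=YBYB
After move 2 (R'): R=RRRR U=WYWY F=GBGB D=YWYW B=GBGB
After move 3 (U'): U=YYWW F=OOGB R=GBRR B=RRGB L=GBOO
After move 4 (R): R=RGRB U=YOWB F=OWGW D=YGYR B=WRYB
After move 5 (U): U=WYBO F=RGGW R=WRRB B=GBYB L=OWOO
After move 6 (F'): F=GWRG U=WYWR R=GRYB D=WOYR L=OOOB
After move 7 (R'): R=RBGY U=WYWG F=GYRR D=WWYG B=RBOB
Query 1: D[1] = W
Query 2: B[3] = B
Query 3: B[2] = O
Query 4: L[2] = O
Query 5: R[1] = B
Query 6: L[3] = B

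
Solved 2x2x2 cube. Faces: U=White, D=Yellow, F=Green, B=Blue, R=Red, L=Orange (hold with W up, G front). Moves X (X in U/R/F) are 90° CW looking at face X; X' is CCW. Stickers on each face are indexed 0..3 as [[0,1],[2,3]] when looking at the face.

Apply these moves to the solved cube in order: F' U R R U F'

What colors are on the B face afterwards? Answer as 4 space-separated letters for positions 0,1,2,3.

Answer: G G R B

Derivation:
After move 1 (F'): F=GGGG U=WWRR R=YRYR D=OOYY L=OWOW
After move 2 (U): U=RWRW F=YRGG R=BBYR B=OWBB L=GGOW
After move 3 (R): R=YBRB U=RRRG F=YOGY D=OBYO B=WWWB
After move 4 (R): R=RYBB U=RORY F=YBGO D=OWYW B=GWRB
After move 5 (U): U=RRYO F=RYGO R=GWBB B=GGRB L=YBOW
After move 6 (F'): F=YORG U=RRGB R=WWOB D=BWYW L=YOOY
Query: B face = GGRB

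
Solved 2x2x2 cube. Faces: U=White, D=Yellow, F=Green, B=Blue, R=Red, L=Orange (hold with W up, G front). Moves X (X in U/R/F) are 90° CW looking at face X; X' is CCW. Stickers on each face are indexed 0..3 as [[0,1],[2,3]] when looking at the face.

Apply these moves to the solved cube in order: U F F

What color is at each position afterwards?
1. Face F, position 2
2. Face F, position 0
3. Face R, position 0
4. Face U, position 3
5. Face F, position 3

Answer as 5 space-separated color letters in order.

Answer: R G O Y R

Derivation:
After move 1 (U): U=WWWW F=RRGG R=BBRR B=OOBB L=GGOO
After move 2 (F): F=GRGR U=WWOG R=WBWR D=RBYY L=GYOY
After move 3 (F): F=GGRR U=WWYY R=OBGR D=WWYY L=GROB
Query 1: F[2] = R
Query 2: F[0] = G
Query 3: R[0] = O
Query 4: U[3] = Y
Query 5: F[3] = R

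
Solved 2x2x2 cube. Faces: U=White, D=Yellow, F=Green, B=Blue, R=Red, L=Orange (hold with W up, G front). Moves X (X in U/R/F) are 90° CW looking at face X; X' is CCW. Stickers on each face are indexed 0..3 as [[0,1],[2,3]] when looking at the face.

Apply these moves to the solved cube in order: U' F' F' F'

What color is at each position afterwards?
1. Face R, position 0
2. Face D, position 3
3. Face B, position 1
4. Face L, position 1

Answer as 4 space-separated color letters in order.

Answer: W Y R Y

Derivation:
After move 1 (U'): U=WWWW F=OOGG R=GGRR B=RRBB L=BBOO
After move 2 (F'): F=OGOG U=WWGR R=YGYR D=BOYY L=BWOW
After move 3 (F'): F=GGOO U=WWYY R=OGBR D=WWYY L=BROG
After move 4 (F'): F=GOGO U=WWOB R=WGWR D=RGYY L=BYOY
Query 1: R[0] = W
Query 2: D[3] = Y
Query 3: B[1] = R
Query 4: L[1] = Y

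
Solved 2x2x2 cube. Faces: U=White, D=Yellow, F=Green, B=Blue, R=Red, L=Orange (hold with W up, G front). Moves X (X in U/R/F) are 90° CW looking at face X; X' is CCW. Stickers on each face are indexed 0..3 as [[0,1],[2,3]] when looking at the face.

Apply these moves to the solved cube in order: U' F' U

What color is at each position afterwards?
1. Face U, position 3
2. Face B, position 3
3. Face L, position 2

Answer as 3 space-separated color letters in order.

Answer: W B O

Derivation:
After move 1 (U'): U=WWWW F=OOGG R=GGRR B=RRBB L=BBOO
After move 2 (F'): F=OGOG U=WWGR R=YGYR D=BOYY L=BWOW
After move 3 (U): U=GWRW F=YGOG R=RRYR B=BWBB L=OGOW
Query 1: U[3] = W
Query 2: B[3] = B
Query 3: L[2] = O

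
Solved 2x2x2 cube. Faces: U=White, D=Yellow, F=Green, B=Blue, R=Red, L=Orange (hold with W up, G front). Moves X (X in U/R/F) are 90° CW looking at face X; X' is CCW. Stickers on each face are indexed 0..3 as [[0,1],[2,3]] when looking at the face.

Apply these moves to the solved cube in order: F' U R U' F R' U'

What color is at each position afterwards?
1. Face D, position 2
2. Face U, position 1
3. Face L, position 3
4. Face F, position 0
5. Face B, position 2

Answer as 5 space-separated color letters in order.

Answer: Y Y B W Y

Derivation:
After move 1 (F'): F=GGGG U=WWRR R=YRYR D=OOYY L=OWOW
After move 2 (U): U=RWRW F=YRGG R=BBYR B=OWBB L=GGOW
After move 3 (R): R=YBRB U=RRRG F=YOGY D=OBYO B=WWWB
After move 4 (U'): U=RGRR F=GGGY R=YORB B=YBWB L=WWOW
After move 5 (F): F=GGYG U=RGWW R=RORB D=RYYO L=WOOB
After move 6 (R'): R=OBRR U=RWWY F=GGYW D=RGYG B=OBYB
After move 7 (U'): U=WYRW F=WOYW R=GGRR B=OBYB L=OBOB
Query 1: D[2] = Y
Query 2: U[1] = Y
Query 3: L[3] = B
Query 4: F[0] = W
Query 5: B[2] = Y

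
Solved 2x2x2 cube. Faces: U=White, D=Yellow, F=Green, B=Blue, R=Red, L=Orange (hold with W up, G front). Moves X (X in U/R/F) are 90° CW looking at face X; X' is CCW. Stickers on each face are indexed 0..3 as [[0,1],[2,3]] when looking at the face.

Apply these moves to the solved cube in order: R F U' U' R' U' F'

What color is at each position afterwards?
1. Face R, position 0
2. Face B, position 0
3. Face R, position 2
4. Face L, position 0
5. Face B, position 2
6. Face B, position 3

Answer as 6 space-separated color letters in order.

Answer: B Y R B R B

Derivation:
After move 1 (R): R=RRRR U=WGWG F=GYGY D=YBYB B=WBWB
After move 2 (F): F=GGYY U=WGOO R=WRGR D=RRYB L=OYOB
After move 3 (U'): U=GOWO F=OYYY R=GGGR B=WRWB L=WBOB
After move 4 (U'): U=OOGW F=WBYY R=OYGR B=GGWB L=WROB
After move 5 (R'): R=YROG U=OWGG F=WOYW D=RBYY B=BGRB
After move 6 (U'): U=WGOG F=WRYW R=WOOG B=YRRB L=BGOB
After move 7 (F'): F=RWWY U=WGWO R=BORG D=GBYY L=BGOO
Query 1: R[0] = B
Query 2: B[0] = Y
Query 3: R[2] = R
Query 4: L[0] = B
Query 5: B[2] = R
Query 6: B[3] = B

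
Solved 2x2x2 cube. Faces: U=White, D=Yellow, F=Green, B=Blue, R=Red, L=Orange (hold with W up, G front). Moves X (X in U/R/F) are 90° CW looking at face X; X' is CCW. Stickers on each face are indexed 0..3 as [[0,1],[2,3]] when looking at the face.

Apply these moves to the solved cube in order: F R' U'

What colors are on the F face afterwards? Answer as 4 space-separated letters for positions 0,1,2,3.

After move 1 (F): F=GGGG U=WWOO R=WRWR D=RRYY L=OYOY
After move 2 (R'): R=RRWW U=WBOB F=GWGO D=RGYG B=YBRB
After move 3 (U'): U=BBWO F=OYGO R=GWWW B=RRRB L=YBOY
Query: F face = OYGO

Answer: O Y G O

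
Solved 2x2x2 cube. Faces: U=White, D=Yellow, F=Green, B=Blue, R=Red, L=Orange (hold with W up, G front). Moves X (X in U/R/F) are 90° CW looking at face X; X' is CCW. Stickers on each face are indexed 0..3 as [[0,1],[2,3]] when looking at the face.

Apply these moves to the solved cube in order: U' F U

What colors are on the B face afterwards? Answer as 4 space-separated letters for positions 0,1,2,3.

Answer: B Y B B

Derivation:
After move 1 (U'): U=WWWW F=OOGG R=GGRR B=RRBB L=BBOO
After move 2 (F): F=GOGO U=WWOB R=WGWR D=RGYY L=BYOY
After move 3 (U): U=OWBW F=WGGO R=RRWR B=BYBB L=GOOY
Query: B face = BYBB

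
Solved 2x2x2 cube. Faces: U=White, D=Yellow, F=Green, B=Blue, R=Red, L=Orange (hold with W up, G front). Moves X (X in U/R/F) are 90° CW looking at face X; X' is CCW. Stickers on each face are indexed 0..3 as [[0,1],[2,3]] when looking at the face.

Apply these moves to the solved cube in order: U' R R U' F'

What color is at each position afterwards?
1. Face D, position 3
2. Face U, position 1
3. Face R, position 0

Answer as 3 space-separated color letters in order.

After move 1 (U'): U=WWWW F=OOGG R=GGRR B=RRBB L=BBOO
After move 2 (R): R=RGRG U=WOWG F=OYGY D=YBYR B=WRWB
After move 3 (R): R=RRGG U=WYWY F=OBGR D=YWYW B=GROB
After move 4 (U'): U=YYWW F=BBGR R=OBGG B=RROB L=GROO
After move 5 (F'): F=BRBG U=YYOG R=WBYG D=ROYW L=GWOW
Query 1: D[3] = W
Query 2: U[1] = Y
Query 3: R[0] = W

Answer: W Y W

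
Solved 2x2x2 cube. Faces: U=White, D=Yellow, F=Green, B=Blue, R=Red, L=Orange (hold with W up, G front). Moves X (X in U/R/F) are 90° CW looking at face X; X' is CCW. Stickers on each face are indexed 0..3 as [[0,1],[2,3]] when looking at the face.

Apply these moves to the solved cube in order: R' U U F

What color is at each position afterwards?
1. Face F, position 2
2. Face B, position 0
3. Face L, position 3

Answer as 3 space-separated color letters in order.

Answer: W G G

Derivation:
After move 1 (R'): R=RRRR U=WBWB F=GWGW D=YGYG B=YBYB
After move 2 (U): U=WWBB F=RRGW R=YBRR B=OOYB L=GWOO
After move 3 (U): U=BWBW F=YBGW R=OORR B=GWYB L=RROO
After move 4 (F): F=GYWB U=BWOR R=BOWR D=ROYG L=RYOG
Query 1: F[2] = W
Query 2: B[0] = G
Query 3: L[3] = G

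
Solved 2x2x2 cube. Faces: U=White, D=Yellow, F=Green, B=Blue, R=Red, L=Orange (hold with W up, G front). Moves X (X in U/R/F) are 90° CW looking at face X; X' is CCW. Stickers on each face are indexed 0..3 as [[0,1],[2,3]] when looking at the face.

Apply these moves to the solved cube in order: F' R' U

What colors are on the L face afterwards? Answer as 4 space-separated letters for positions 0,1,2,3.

After move 1 (F'): F=GGGG U=WWRR R=YRYR D=OOYY L=OWOW
After move 2 (R'): R=RRYY U=WBRB F=GWGR D=OGYG B=YBOB
After move 3 (U): U=RWBB F=RRGR R=YBYY B=OWOB L=GWOW
Query: L face = GWOW

Answer: G W O W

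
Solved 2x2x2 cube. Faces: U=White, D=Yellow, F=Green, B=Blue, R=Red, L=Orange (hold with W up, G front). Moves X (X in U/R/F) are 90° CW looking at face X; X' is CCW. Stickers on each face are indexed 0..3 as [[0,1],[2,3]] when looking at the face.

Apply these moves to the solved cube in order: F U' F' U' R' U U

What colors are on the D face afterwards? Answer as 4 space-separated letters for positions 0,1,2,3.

After move 1 (F): F=GGGG U=WWOO R=WRWR D=RRYY L=OYOY
After move 2 (U'): U=WOWO F=OYGG R=GGWR B=WRBB L=BBOY
After move 3 (F'): F=YGOG U=WOGW R=RGRR D=BYYY L=BOOW
After move 4 (U'): U=OWWG F=BOOG R=YGRR B=RGBB L=WROW
After move 5 (R'): R=GRYR U=OBWR F=BWOG D=BOYG B=YGYB
After move 6 (U): U=WORB F=GROG R=YGYR B=WRYB L=BWOW
After move 7 (U): U=RWBO F=YGOG R=WRYR B=BWYB L=GROW
Query: D face = BOYG

Answer: B O Y G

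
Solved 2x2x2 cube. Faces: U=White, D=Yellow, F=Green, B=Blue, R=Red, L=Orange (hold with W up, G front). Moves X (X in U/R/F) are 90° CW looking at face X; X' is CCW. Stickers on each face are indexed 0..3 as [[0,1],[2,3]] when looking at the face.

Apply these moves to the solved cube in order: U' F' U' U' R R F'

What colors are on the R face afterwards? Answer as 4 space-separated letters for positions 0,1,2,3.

After move 1 (U'): U=WWWW F=OOGG R=GGRR B=RRBB L=BBOO
After move 2 (F'): F=OGOG U=WWGR R=YGYR D=BOYY L=BWOW
After move 3 (U'): U=WRWG F=BWOG R=OGYR B=YGBB L=RROW
After move 4 (U'): U=RGWW F=RROG R=BWYR B=OGBB L=YGOW
After move 5 (R): R=YBRW U=RRWG F=ROOY D=BBYO B=WGGB
After move 6 (R): R=RYWB U=ROWY F=RBOO D=BGYW B=GGRB
After move 7 (F'): F=BORO U=RORW R=GYBB D=GWYW L=YYOW
Query: R face = GYBB

Answer: G Y B B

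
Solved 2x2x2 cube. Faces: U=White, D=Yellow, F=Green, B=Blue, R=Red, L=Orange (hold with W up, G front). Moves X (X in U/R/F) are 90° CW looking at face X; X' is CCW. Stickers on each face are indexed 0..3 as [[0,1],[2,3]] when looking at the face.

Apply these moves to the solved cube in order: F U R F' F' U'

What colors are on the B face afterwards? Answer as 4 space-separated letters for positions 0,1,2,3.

After move 1 (F): F=GGGG U=WWOO R=WRWR D=RRYY L=OYOY
After move 2 (U): U=OWOW F=WRGG R=BBWR B=OYBB L=GGOY
After move 3 (R): R=WBRB U=OROG F=WRGY D=RBYO B=WYWB
After move 4 (F'): F=RYWG U=ORWR R=BBRB D=GYYO L=GGOO
After move 5 (F'): F=YGRW U=ORBR R=YBGB D=GOYO L=GROW
After move 6 (U'): U=RROB F=GRRW R=YGGB B=YBWB L=WYOW
Query: B face = YBWB

Answer: Y B W B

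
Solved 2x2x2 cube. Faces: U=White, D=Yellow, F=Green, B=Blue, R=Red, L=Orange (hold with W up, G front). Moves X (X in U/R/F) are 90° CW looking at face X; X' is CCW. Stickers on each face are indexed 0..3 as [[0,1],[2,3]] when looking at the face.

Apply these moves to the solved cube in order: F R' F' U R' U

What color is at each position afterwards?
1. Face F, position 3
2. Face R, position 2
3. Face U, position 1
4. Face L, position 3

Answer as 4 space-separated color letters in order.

Answer: B Y R O

Derivation:
After move 1 (F): F=GGGG U=WWOO R=WRWR D=RRYY L=OYOY
After move 2 (R'): R=RRWW U=WBOB F=GWGO D=RGYG B=YBRB
After move 3 (F'): F=WOGG U=WBRW R=GRRW D=YYYG L=OBOO
After move 4 (U): U=RWWB F=GRGG R=YBRW B=OBRB L=WOOO
After move 5 (R'): R=BWYR U=RRWO F=GWGB D=YRYG B=GBYB
After move 6 (U): U=WROR F=BWGB R=GBYR B=WOYB L=GWOO
Query 1: F[3] = B
Query 2: R[2] = Y
Query 3: U[1] = R
Query 4: L[3] = O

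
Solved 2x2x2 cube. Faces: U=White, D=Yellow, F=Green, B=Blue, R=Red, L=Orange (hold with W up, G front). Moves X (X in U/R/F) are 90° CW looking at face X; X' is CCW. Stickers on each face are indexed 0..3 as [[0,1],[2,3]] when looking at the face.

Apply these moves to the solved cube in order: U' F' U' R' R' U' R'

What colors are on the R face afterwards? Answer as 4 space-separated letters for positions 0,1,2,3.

After move 1 (U'): U=WWWW F=OOGG R=GGRR B=RRBB L=BBOO
After move 2 (F'): F=OGOG U=WWGR R=YGYR D=BOYY L=BWOW
After move 3 (U'): U=WRWG F=BWOG R=OGYR B=YGBB L=RROW
After move 4 (R'): R=GROY U=WBWY F=BROG D=BWYG B=YGOB
After move 5 (R'): R=RYGO U=WOWY F=BBOY D=BRYG B=GGWB
After move 6 (U'): U=OYWW F=RROY R=BBGO B=RYWB L=GGOW
After move 7 (R'): R=BOBG U=OWWR F=RYOW D=BRYY B=GYRB
Query: R face = BOBG

Answer: B O B G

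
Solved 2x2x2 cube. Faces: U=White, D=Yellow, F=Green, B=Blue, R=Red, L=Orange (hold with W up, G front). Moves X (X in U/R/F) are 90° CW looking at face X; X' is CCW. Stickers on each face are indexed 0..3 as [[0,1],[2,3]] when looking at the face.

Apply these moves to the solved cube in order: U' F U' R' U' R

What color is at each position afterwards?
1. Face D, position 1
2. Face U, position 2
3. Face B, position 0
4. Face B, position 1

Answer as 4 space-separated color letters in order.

After move 1 (U'): U=WWWW F=OOGG R=GGRR B=RRBB L=BBOO
After move 2 (F): F=GOGO U=WWOB R=WGWR D=RGYY L=BYOY
After move 3 (U'): U=WBWO F=BYGO R=GOWR B=WGBB L=RROY
After move 4 (R'): R=ORGW U=WBWW F=BBGO D=RYYO B=YGGB
After move 5 (U'): U=BWWW F=RRGO R=BBGW B=ORGB L=YGOY
After move 6 (R): R=GBWB U=BRWO F=RYGO D=RGYO B=WRWB
Query 1: D[1] = G
Query 2: U[2] = W
Query 3: B[0] = W
Query 4: B[1] = R

Answer: G W W R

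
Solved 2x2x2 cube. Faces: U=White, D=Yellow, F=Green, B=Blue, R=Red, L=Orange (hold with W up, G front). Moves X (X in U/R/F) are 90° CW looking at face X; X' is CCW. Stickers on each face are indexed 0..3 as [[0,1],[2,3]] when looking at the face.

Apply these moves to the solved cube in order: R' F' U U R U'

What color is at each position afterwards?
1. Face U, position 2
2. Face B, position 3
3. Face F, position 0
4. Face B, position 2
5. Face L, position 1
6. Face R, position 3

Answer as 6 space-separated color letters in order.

After move 1 (R'): R=RRRR U=WBWB F=GWGW D=YGYG B=YBYB
After move 2 (F'): F=WWGG U=WBRR R=GRYR D=OOYG L=OBOW
After move 3 (U): U=RWRB F=GRGG R=YBYR B=OBYB L=WWOW
After move 4 (U): U=RRBW F=YBGG R=OBYR B=WWYB L=GROW
After move 5 (R): R=YORB U=RBBG F=YOGG D=OYYW B=WWRB
After move 6 (U'): U=BGRB F=GRGG R=YORB B=YORB L=WWOW
Query 1: U[2] = R
Query 2: B[3] = B
Query 3: F[0] = G
Query 4: B[2] = R
Query 5: L[1] = W
Query 6: R[3] = B

Answer: R B G R W B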